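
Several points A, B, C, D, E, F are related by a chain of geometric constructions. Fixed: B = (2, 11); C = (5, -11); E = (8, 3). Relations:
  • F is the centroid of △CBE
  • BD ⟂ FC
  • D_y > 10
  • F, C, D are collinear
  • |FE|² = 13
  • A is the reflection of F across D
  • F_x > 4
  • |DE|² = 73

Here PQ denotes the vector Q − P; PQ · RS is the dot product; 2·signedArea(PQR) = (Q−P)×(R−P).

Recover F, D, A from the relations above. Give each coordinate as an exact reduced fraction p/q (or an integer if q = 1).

1. F_x = 5  [F is the centroid of △CBE]
2. F_y = 1  [F is the centroid of △CBE]
   → F = (5, 1)
3. D_x = 5  [F, C, D are collinear ∩ BD ⟂ FC]
4. D_y = 11  [F, C, D are collinear ∩ BD ⟂ FC]
   → D = (5, 11)
5. A_x = 5  [A is the reflection of F across D]
6. A_y = 21  [A is the reflection of F across D]
   → A = (5, 21)

A = (5, 21)
D = (5, 11)
F = (5, 1)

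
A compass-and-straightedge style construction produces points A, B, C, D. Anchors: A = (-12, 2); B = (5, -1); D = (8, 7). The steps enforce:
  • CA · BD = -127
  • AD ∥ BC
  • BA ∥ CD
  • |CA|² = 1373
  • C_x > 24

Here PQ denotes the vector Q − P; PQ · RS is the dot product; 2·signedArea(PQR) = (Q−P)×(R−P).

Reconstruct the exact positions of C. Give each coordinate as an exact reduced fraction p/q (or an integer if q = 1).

1. C_x = 25  [BA ∥ CD ∩ AD ∥ BC]
2. C_y = 4  [BA ∥ CD ∩ AD ∥ BC]
   → C = (25, 4)

C = (25, 4)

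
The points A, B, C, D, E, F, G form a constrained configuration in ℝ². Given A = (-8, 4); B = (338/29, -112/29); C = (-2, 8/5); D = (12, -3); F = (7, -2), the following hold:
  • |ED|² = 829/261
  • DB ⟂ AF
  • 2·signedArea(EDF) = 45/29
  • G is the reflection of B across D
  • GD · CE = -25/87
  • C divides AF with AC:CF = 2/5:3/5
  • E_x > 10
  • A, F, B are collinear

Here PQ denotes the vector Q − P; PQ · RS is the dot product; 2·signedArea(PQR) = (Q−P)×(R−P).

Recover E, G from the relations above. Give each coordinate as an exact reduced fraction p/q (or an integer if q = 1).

1. G_x = 358/29  [G is the reflection of B across D]
2. G_y = -62/29  [G is the reflection of B across D]
   → G = (358/29, -62/29)
3. E_x = 889/87  [2·signedArea(EDF) = 45/29 ∩ GD · CE = -25/87]
4. E_y = -257/87  [2·signedArea(EDF) = 45/29 ∩ GD · CE = -25/87]
   → E = (889/87, -257/87)

E = (889/87, -257/87)
G = (358/29, -62/29)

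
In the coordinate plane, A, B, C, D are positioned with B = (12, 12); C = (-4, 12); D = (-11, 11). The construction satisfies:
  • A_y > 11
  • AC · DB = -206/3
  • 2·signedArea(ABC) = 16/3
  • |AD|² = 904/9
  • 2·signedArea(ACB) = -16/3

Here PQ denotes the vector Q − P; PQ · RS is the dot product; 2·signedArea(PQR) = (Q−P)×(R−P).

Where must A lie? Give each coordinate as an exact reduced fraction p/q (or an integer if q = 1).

1. A_x = -1  [AC · DB = -206/3 ∩ 2·signedArea(ABC) = 16/3]
2. A_y = 35/3  [AC · DB = -206/3 ∩ 2·signedArea(ABC) = 16/3]
   → A = (-1, 35/3)

A = (-1, 35/3)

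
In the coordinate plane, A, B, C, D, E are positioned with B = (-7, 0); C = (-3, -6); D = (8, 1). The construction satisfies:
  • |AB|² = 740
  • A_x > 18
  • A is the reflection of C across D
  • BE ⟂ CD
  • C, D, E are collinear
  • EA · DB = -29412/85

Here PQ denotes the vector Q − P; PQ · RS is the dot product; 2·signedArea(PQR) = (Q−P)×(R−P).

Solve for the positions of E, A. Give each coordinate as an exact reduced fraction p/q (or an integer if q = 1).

1. E_x = -266/85  [C, D, E are collinear ∩ BE ⟂ CD]
2. E_y = -517/85  [C, D, E are collinear ∩ BE ⟂ CD]
   → E = (-266/85, -517/85)
3. A_x = 19  [A is the reflection of C across D]
4. A_y = 8  [A is the reflection of C across D]
   → A = (19, 8)

A = (19, 8)
E = (-266/85, -517/85)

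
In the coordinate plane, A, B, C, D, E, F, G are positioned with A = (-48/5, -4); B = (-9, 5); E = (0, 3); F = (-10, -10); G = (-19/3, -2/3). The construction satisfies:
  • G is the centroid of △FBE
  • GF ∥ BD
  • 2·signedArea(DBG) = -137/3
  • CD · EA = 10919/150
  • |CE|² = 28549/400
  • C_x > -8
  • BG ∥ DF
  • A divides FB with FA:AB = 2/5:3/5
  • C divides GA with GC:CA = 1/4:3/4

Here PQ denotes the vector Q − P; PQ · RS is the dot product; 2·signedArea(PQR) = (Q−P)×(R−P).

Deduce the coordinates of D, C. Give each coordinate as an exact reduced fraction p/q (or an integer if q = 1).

C = (-143/20, -3/2)
D = (-38/3, -13/3)

1. D_x = -38/3  [BG ∥ DF ∩ GF ∥ BD]
2. D_y = -13/3  [BG ∥ DF ∩ GF ∥ BD]
   → D = (-38/3, -13/3)
3. C_x = -143/20  [C divides GA with GC:CA = 1/4:3/4]
4. C_y = -3/2  [C divides GA with GC:CA = 1/4:3/4]
   → C = (-143/20, -3/2)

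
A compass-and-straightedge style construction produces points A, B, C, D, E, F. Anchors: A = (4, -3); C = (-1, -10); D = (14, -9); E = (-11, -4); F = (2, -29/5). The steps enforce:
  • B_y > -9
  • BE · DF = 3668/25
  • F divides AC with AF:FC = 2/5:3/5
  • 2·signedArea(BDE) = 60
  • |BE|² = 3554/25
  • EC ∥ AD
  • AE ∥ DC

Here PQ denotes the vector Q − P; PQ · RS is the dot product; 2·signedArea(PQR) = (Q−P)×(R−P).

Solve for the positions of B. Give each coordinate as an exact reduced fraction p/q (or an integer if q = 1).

B = (0, -43/5)

1. B_x = 0  [2·signedArea(BDE) = 60 ∩ BE · DF = 3668/25]
2. B_y = -43/5  [2·signedArea(BDE) = 60 ∩ BE · DF = 3668/25]
   → B = (0, -43/5)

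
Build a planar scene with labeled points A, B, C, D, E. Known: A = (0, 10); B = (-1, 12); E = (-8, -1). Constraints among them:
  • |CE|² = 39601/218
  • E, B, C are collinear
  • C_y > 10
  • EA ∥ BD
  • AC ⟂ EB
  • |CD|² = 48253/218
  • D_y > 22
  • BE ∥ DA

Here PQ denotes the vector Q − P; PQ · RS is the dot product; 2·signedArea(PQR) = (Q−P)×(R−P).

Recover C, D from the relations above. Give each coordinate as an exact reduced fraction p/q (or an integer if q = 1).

C = (-351/218, 2369/218)
D = (7, 23)

1. C_x = -351/218  [E, B, C are collinear ∩ AC ⟂ EB]
2. C_y = 2369/218  [E, B, C are collinear ∩ AC ⟂ EB]
   → C = (-351/218, 2369/218)
3. D_x = 7  [BE ∥ DA ∩ EA ∥ BD]
4. D_y = 23  [BE ∥ DA ∩ EA ∥ BD]
   → D = (7, 23)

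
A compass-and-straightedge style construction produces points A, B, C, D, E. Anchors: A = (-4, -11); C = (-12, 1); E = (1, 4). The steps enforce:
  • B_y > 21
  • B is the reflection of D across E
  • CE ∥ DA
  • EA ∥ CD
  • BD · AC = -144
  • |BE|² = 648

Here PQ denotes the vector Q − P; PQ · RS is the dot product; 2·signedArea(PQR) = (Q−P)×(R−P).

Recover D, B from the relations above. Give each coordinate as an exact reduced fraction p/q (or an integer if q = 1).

1. D_x = -17  [CE ∥ DA ∩ EA ∥ CD]
2. D_y = -14  [CE ∥ DA ∩ EA ∥ CD]
   → D = (-17, -14)
3. B_x = 19  [B is the reflection of D across E]
4. B_y = 22  [B is the reflection of D across E]
   → B = (19, 22)

B = (19, 22)
D = (-17, -14)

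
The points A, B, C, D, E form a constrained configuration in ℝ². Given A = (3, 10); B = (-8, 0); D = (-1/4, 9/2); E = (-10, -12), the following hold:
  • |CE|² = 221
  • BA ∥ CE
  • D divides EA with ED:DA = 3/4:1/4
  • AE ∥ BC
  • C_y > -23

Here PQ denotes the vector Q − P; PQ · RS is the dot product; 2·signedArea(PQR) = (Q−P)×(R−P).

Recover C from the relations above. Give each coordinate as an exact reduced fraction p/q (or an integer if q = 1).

1. C_x = -21  [BA ∥ CE ∩ AE ∥ BC]
2. C_y = -22  [BA ∥ CE ∩ AE ∥ BC]
   → C = (-21, -22)

C = (-21, -22)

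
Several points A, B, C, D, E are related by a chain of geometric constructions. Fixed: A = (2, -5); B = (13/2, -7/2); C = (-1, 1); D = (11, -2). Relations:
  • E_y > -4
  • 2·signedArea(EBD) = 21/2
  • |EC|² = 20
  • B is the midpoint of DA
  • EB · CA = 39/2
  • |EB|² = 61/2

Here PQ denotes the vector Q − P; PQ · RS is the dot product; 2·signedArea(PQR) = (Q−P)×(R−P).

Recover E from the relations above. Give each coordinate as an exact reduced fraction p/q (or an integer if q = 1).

E = (1, -3)

1. E_x = 1  [2·signedArea(EBD) = 21/2 ∩ EB · CA = 39/2]
2. E_y = -3  [2·signedArea(EBD) = 21/2 ∩ EB · CA = 39/2]
   → E = (1, -3)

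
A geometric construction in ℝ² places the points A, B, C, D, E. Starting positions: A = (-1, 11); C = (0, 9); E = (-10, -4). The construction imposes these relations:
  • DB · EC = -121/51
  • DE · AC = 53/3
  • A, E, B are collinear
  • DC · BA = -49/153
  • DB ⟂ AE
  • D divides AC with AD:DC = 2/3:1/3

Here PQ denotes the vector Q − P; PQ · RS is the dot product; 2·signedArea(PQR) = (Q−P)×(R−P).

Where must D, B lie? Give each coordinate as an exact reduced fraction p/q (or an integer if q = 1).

B = (-24/17, 526/51)
D = (-1/3, 29/3)

1. D_x = -1/3  [D divides AC with AD:DC = 2/3:1/3]
2. D_y = 29/3  [D divides AC with AD:DC = 2/3:1/3]
   → D = (-1/3, 29/3)
3. B_x = -24/17  [A, E, B are collinear ∩ DB ⟂ AE]
4. B_y = 526/51  [A, E, B are collinear ∩ DB ⟂ AE]
   → B = (-24/17, 526/51)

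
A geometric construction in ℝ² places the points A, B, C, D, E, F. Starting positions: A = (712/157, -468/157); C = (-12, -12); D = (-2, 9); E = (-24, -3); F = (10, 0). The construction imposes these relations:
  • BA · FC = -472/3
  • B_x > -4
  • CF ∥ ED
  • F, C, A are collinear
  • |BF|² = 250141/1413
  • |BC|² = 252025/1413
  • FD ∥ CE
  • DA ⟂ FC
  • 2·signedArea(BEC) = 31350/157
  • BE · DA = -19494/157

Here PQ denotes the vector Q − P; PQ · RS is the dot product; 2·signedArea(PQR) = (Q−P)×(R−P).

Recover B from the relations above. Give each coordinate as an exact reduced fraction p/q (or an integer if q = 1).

1. B_x = -1486/471  [BA · FC = -472/3 ∩ BE · DA = -19494/157]
2. B_y = -313/157  [BA · FC = -472/3 ∩ BE · DA = -19494/157]
   → B = (-1486/471, -313/157)

B = (-1486/471, -313/157)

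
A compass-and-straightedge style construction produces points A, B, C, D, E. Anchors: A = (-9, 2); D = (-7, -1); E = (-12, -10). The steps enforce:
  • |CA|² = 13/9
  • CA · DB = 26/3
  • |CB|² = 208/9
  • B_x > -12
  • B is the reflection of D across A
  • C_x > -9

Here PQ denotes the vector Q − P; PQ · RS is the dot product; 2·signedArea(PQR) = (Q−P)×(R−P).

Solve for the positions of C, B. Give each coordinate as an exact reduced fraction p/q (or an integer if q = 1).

B = (-11, 5)
C = (-25/3, 1)

1. B_x = -11  [B is the reflection of D across A]
2. B_y = 5  [B is the reflection of D across A]
   → B = (-11, 5)
3. C_x = -25/3  [line 4·x + -6·y + 118/3 = 0 ∩ |CA|² = 13/9]
4. C_y = 1  [line 4·x + -6·y + 118/3 = 0 ∩ |CA|² = 13/9]
   → C = (-25/3, 1)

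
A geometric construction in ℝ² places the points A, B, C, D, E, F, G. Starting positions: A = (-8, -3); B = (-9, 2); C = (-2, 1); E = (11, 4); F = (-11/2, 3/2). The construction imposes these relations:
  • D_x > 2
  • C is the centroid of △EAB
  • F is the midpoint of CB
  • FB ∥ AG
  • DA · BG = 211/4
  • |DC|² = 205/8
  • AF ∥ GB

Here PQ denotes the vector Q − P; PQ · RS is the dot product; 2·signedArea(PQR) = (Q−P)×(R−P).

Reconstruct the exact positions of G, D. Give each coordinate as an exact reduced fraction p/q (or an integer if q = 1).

1. G_x = -23/2  [AF ∥ GB ∩ FB ∥ AG]
2. G_y = -5/2  [AF ∥ GB ∩ FB ∥ AG]
   → G = (-23/2, -5/2)
3. D_x = 11/4  [line 5/2·x + 9/2·y + -77/4 = 0 ∩ |DC|² = 205/8]
4. D_y = 11/4  [line 5/2·x + 9/2·y + -77/4 = 0 ∩ |DC|² = 205/8]
   → D = (11/4, 11/4)

D = (11/4, 11/4)
G = (-23/2, -5/2)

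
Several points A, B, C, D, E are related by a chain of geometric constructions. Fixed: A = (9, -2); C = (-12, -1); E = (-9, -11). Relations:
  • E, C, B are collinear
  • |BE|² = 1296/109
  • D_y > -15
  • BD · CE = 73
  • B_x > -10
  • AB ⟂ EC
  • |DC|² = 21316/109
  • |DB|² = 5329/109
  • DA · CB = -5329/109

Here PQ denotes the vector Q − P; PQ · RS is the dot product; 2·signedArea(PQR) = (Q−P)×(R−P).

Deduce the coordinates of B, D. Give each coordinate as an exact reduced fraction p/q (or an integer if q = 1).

1. B_x = -1089/109  [E, C, B are collinear ∩ AB ⟂ EC]
2. B_y = -839/109  [E, C, B are collinear ∩ AB ⟂ EC]
   → B = (-1089/109, -839/109)
3. D_x = -870/109  [line -219/109·x + 730/109·y + 8760/109 = 0 ∩ |DC|² = 21316/109]
4. D_y = -1569/109  [line -219/109·x + 730/109·y + 8760/109 = 0 ∩ |DC|² = 21316/109]
   → D = (-870/109, -1569/109)

B = (-1089/109, -839/109)
D = (-870/109, -1569/109)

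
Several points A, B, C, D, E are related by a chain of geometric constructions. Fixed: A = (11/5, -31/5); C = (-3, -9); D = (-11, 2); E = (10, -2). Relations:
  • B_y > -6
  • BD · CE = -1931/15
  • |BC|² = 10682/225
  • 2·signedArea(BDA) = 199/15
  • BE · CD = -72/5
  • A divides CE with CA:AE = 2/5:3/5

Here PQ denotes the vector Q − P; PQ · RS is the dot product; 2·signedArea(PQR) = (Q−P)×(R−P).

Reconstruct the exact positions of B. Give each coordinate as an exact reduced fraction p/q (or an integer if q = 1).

B = (46/15, -86/15)

1. B_x = 46/15  [2·signedArea(BDA) = 199/15 ∩ BD · CE = -1931/15]
2. B_y = -86/15  [2·signedArea(BDA) = 199/15 ∩ BD · CE = -1931/15]
   → B = (46/15, -86/15)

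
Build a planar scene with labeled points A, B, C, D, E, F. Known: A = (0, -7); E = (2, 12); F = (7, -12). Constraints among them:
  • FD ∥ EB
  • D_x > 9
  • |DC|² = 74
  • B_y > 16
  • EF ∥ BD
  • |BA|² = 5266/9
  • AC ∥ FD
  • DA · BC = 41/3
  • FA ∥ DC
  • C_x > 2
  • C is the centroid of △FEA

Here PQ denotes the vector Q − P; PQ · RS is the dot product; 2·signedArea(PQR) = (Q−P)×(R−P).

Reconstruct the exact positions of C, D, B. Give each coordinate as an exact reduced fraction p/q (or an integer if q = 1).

1. C_x = 3  [C is the centroid of △FEA]
2. C_y = -7/3  [C is the centroid of △FEA]
   → C = (3, -7/3)
3. D_x = 10  [FA ∥ DC ∩ AC ∥ FD]
4. D_y = -22/3  [FA ∥ DC ∩ AC ∥ FD]
   → D = (10, -22/3)
5. B_x = 5  [EF ∥ BD ∩ FD ∥ EB]
6. B_y = 50/3  [EF ∥ BD ∩ FD ∥ EB]
   → B = (5, 50/3)

B = (5, 50/3)
C = (3, -7/3)
D = (10, -22/3)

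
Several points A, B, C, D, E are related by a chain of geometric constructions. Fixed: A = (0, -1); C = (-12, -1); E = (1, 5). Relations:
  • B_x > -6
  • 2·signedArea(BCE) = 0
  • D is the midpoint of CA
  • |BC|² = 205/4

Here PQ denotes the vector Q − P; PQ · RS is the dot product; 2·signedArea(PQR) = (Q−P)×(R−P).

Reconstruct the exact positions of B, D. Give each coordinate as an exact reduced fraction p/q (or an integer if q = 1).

B = (-11/2, 2)
D = (-6, -1)

1. B_x = -11/2  [line -6·x + 13·y + -59 = 0 ∩ |BC|² = 205/4]
2. B_y = 2  [line -6·x + 13·y + -59 = 0 ∩ |BC|² = 205/4]
   → B = (-11/2, 2)
3. D_x = -6  [D is the midpoint of CA]
4. D_y = -1  [D is the midpoint of CA]
   → D = (-6, -1)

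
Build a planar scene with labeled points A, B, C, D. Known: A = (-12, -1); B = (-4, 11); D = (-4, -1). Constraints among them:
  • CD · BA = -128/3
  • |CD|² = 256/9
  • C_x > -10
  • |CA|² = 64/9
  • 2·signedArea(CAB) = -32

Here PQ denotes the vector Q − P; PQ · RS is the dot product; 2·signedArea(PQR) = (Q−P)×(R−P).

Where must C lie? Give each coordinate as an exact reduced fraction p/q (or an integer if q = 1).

C = (-28/3, -1)

1. C_x = -28/3  [2·signedArea(CAB) = -32 ∩ CD · BA = -128/3]
2. C_y = -1  [2·signedArea(CAB) = -32 ∩ CD · BA = -128/3]
   → C = (-28/3, -1)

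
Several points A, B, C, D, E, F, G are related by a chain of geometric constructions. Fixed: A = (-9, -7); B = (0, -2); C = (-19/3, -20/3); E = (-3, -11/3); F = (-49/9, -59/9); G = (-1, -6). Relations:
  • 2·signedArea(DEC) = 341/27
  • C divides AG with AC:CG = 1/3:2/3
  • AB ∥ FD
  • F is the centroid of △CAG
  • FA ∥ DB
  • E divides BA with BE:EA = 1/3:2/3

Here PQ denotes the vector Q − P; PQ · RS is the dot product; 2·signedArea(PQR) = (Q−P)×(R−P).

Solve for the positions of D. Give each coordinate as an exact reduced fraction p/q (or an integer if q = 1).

1. D_x = 32/9  [FA ∥ DB ∩ AB ∥ FD]
2. D_y = -14/9  [FA ∥ DB ∩ AB ∥ FD]
   → D = (32/9, -14/9)

D = (32/9, -14/9)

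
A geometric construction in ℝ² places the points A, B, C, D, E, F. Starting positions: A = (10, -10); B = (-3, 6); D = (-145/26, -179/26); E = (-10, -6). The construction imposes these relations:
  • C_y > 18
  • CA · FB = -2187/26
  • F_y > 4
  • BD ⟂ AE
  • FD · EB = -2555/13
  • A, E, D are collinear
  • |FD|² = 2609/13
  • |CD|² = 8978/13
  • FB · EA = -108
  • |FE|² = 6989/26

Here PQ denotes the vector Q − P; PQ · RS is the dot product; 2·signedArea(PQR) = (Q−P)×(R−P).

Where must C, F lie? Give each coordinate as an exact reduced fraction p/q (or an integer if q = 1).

C = (-11/26, 491/26)
F = (57/26, 129/26)

1. F_x = 57/26  [FD · EB = -2555/13 ∩ FB · EA = -108]
2. F_y = 129/26  [FD · EB = -2555/13 ∩ FB · EA = -108]
   → F = (57/26, 129/26)
3. C_x = -11/26  [line 135/26·x + -27/26·y + 567/26 = 0 ∩ |CD|² = 8978/13]
4. C_y = 491/26  [line 135/26·x + -27/26·y + 567/26 = 0 ∩ |CD|² = 8978/13]
   → C = (-11/26, 491/26)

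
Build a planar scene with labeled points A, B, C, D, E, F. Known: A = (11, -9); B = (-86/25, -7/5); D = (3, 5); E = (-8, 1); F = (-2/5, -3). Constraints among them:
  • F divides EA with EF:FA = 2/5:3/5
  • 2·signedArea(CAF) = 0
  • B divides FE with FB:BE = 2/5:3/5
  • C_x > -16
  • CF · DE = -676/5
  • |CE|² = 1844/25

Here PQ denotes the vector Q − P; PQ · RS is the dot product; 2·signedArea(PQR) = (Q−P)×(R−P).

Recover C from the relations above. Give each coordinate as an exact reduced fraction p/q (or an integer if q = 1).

1. C_x = -78/5  [2·signedArea(CAF) = 0 ∩ CF · DE = -676/5]
2. C_y = 5  [2·signedArea(CAF) = 0 ∩ CF · DE = -676/5]
   → C = (-78/5, 5)

C = (-78/5, 5)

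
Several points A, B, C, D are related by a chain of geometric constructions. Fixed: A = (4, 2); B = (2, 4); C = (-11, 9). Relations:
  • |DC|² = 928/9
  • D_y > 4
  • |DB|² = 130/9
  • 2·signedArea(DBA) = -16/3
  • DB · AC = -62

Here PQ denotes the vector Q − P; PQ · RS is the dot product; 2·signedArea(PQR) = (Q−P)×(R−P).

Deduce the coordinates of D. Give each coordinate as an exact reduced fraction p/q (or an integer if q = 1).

D = (-5/3, 5)

1. D_x = -5/3  [2·signedArea(DBA) = -16/3 ∩ DB · AC = -62]
2. D_y = 5  [2·signedArea(DBA) = -16/3 ∩ DB · AC = -62]
   → D = (-5/3, 5)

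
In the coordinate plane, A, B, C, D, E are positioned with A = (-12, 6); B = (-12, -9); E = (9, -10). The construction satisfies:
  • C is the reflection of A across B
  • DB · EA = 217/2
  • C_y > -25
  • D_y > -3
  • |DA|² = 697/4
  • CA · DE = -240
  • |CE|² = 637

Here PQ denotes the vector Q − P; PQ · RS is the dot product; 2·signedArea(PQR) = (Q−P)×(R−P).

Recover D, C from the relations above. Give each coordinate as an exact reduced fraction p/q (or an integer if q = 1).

C = (-12, -24)
D = (-3/2, -2)

1. D_x = -3/2  [line 21·x + -16·y + -1/2 = 0 ∩ |DA|² = 697/4]
2. D_y = -2  [line 21·x + -16·y + -1/2 = 0 ∩ |DA|² = 697/4]
   → D = (-3/2, -2)
3. C_x = -12  [C is the reflection of A across B]
4. C_y = -24  [C is the reflection of A across B]
   → C = (-12, -24)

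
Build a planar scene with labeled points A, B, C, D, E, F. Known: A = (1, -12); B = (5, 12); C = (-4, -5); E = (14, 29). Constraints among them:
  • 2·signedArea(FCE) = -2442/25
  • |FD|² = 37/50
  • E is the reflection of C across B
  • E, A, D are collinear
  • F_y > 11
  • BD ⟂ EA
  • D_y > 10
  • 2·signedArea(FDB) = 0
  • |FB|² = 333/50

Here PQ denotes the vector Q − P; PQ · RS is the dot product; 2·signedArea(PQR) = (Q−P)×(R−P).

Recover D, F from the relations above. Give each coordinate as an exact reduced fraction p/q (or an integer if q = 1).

D = (207/25, 274/25)
F = (373/50, 561/50)

1. D_x = 207/25  [E, A, D are collinear ∩ BD ⟂ EA]
2. D_y = 274/25  [E, A, D are collinear ∩ BD ⟂ EA]
   → D = (207/25, 274/25)
3. F_x = 373/50  [2·signedArea(FDB) = 0 ∩ 2·signedArea(FCE) = -2442/25]
4. F_y = 561/50  [2·signedArea(FDB) = 0 ∩ 2·signedArea(FCE) = -2442/25]
   → F = (373/50, 561/50)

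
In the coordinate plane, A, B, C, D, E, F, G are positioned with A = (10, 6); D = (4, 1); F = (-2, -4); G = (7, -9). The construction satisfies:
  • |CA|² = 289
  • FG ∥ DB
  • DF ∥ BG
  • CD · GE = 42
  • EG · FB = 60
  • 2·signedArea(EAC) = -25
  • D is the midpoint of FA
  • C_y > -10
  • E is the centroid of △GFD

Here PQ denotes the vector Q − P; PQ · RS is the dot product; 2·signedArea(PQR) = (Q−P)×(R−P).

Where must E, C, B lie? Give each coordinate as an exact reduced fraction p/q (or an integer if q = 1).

1. E_x = 3  [E is the centroid of △GFD]
2. E_y = -4  [E is the centroid of △GFD]
   → E = (3, -4)
3. C_x = 2  [CD · GE = 42 ∩ 2·signedArea(EAC) = -25]
4. C_y = -9  [CD · GE = 42 ∩ 2·signedArea(EAC) = -25]
   → C = (2, -9)
5. B_x = 13  [DF ∥ BG ∩ FG ∥ DB]
6. B_y = -4  [DF ∥ BG ∩ FG ∥ DB]
   → B = (13, -4)

B = (13, -4)
C = (2, -9)
E = (3, -4)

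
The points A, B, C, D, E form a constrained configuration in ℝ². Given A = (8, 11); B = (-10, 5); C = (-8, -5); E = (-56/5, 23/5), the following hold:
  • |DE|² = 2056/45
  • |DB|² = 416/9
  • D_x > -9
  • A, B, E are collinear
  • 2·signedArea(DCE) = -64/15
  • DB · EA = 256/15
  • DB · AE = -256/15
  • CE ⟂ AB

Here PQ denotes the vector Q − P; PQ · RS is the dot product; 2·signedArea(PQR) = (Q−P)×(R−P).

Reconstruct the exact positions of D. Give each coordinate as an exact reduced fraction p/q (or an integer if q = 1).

1. D_x = -26/3  [line -96/5·x + -32/5·y + -2656/15 = 0 ∩ |DE|² = 2056/45]
2. D_y = -5/3  [line -96/5·x + -32/5·y + -2656/15 = 0 ∩ |DE|² = 2056/45]
   → D = (-26/3, -5/3)

D = (-26/3, -5/3)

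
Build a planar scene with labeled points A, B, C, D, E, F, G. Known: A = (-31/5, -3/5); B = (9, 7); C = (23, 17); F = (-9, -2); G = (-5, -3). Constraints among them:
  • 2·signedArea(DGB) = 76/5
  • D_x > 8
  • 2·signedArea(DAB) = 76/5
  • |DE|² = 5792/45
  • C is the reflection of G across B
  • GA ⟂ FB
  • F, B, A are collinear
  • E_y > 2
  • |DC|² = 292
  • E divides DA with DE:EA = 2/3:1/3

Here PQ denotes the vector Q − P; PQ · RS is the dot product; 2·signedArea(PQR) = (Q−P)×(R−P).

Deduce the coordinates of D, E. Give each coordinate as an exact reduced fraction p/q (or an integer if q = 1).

1. D_x = 43/5  [2·signedArea(DAB) = 76/5 ∩ 2·signedArea(DGB) = 76/5]
2. D_y = 39/5  [2·signedArea(DAB) = 76/5 ∩ 2·signedArea(DGB) = 76/5]
   → D = (43/5, 39/5)
3. E_x = -19/15  [E divides DA with DE:EA = 2/3:1/3]
4. E_y = 11/5  [E divides DA with DE:EA = 2/3:1/3]
   → E = (-19/15, 11/5)

D = (43/5, 39/5)
E = (-19/15, 11/5)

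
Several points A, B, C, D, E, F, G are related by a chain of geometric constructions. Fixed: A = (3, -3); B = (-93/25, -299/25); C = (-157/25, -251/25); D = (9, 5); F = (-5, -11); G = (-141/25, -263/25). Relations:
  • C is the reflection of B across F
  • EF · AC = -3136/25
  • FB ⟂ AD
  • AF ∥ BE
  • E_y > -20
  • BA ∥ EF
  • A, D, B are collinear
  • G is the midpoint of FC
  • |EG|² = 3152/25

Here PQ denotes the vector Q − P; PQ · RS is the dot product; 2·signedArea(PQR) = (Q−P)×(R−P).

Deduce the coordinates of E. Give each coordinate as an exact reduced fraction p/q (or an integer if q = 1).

E = (-293/25, -499/25)

1. E_x = -293/25  [BA ∥ EF ∩ AF ∥ BE]
2. E_y = -499/25  [BA ∥ EF ∩ AF ∥ BE]
   → E = (-293/25, -499/25)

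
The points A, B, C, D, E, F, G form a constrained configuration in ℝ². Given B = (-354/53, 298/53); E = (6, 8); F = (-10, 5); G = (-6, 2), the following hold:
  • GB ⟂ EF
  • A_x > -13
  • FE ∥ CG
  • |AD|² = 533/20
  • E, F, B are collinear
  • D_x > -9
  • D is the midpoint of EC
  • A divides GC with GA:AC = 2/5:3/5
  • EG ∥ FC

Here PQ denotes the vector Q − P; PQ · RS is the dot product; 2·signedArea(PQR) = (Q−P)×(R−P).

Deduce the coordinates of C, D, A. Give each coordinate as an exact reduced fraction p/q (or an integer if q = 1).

A = (-62/5, 4/5)
C = (-22, -1)
D = (-8, 7/2)

1. C_x = -22  [FE ∥ CG ∩ EG ∥ FC]
2. C_y = -1  [FE ∥ CG ∩ EG ∥ FC]
   → C = (-22, -1)
3. D_x = -8  [D is the midpoint of EC]
4. D_y = 7/2  [D is the midpoint of EC]
   → D = (-8, 7/2)
5. A_x = -62/5  [A divides GC with GA:AC = 2/5:3/5]
6. A_y = 4/5  [A divides GC with GA:AC = 2/5:3/5]
   → A = (-62/5, 4/5)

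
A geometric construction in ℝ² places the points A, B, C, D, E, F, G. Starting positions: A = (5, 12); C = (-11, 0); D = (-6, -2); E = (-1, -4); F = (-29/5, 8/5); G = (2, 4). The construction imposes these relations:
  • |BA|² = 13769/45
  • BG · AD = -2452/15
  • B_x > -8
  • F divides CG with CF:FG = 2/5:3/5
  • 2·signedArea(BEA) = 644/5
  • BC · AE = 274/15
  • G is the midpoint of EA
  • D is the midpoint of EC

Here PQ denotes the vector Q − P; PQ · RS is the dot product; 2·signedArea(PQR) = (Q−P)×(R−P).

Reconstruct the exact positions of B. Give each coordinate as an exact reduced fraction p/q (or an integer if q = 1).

B = (-38/5, -2/15)

1. B_x = -38/5  [BC · AE = 274/15 ∩ BG · AD = -2452/15]
2. B_y = -2/15  [BC · AE = 274/15 ∩ BG · AD = -2452/15]
   → B = (-38/5, -2/15)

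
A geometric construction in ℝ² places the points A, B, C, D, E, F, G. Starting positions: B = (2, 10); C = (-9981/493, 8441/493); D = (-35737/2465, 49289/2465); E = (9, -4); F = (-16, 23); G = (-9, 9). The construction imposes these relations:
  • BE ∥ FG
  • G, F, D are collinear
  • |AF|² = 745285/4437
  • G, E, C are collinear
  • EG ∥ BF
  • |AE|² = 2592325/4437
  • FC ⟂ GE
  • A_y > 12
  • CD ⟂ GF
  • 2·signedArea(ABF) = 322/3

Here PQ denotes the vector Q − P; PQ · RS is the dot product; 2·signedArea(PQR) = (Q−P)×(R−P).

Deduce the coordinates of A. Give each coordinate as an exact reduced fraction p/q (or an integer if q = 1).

A = (-13432/1479, 5936/493)

1. A_x = -13432/1479  [line -13·x + -18·y + 296/3 = 0 ∩ |AE|² = 2592325/4437]
2. A_y = 5936/493  [line -13·x + -18·y + 296/3 = 0 ∩ |AE|² = 2592325/4437]
   → A = (-13432/1479, 5936/493)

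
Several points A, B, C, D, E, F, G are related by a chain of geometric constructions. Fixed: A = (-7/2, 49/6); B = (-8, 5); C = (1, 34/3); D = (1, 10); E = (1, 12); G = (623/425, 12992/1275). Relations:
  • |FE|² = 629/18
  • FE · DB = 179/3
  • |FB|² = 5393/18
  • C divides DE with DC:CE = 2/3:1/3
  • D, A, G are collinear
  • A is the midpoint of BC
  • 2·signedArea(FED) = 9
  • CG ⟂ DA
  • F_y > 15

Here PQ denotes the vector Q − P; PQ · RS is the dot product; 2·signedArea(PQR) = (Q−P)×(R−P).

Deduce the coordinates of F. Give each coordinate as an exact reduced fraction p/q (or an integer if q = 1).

1. F_x = 11/2  [2·signedArea(FED) = 9 ∩ FE · DB = 179/3]
2. F_y = 95/6  [2·signedArea(FED) = 9 ∩ FE · DB = 179/3]
   → F = (11/2, 95/6)

F = (11/2, 95/6)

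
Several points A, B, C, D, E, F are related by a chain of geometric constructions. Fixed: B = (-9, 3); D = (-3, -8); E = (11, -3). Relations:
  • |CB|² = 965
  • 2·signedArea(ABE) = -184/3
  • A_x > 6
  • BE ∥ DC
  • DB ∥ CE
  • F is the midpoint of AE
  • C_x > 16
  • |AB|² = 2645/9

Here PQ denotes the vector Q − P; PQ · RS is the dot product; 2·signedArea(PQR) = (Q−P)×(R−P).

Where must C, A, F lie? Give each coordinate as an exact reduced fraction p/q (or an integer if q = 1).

A = (19/3, -14/3)
C = (17, -14)
F = (26/3, -23/6)

1. C_x = 17  [DB ∥ CE ∩ BE ∥ DC]
2. C_y = -14  [DB ∥ CE ∩ BE ∥ DC]
   → C = (17, -14)
3. A_x = 19/3  [line 6·x + 20·y + 166/3 = 0 ∩ |AB|² = 2645/9]
4. A_y = -14/3  [line 6·x + 20·y + 166/3 = 0 ∩ |AB|² = 2645/9]
   → A = (19/3, -14/3)
5. F_x = 26/3  [F is the midpoint of AE]
6. F_y = -23/6  [F is the midpoint of AE]
   → F = (26/3, -23/6)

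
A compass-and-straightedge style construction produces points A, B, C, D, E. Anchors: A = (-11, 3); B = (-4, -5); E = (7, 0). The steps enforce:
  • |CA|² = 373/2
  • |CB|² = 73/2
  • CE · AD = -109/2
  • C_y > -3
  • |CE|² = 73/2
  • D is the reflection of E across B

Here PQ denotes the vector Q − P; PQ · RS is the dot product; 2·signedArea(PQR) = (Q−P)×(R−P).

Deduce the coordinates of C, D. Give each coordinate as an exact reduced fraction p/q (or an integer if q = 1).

C = (3/2, -5/2)
D = (-15, -10)

1. D_x = -15  [D is the reflection of E across B]
2. D_y = -10  [D is the reflection of E across B]
   → D = (-15, -10)
3. C_x = 3/2  [line 4·x + 13·y + 53/2 = 0 ∩ |CE|² = 73/2]
4. C_y = -5/2  [line 4·x + 13·y + 53/2 = 0 ∩ |CE|² = 73/2]
   → C = (3/2, -5/2)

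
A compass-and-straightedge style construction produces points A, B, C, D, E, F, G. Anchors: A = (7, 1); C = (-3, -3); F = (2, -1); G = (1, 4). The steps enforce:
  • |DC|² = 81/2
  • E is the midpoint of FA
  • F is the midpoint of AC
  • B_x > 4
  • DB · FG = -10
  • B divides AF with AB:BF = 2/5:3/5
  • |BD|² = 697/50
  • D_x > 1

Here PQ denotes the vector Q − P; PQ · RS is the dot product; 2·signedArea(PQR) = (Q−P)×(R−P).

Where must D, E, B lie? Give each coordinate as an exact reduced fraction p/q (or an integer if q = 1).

B = (5, 1/5)
D = (3/2, 3/2)
E = (9/2, 0)

1. E_x = 9/2  [E is the midpoint of FA]
2. E_y = 0  [E is the midpoint of FA]
   → E = (9/2, 0)
3. B_x = 5  [B divides AF with AB:BF = 2/5:3/5]
4. B_y = 1/5  [B divides AF with AB:BF = 2/5:3/5]
   → B = (5, 1/5)
5. D_x = 3/2  [line 1·x + -5·y + 6 = 0 ∩ |DC|² = 81/2]
6. D_y = 3/2  [line 1·x + -5·y + 6 = 0 ∩ |DC|² = 81/2]
   → D = (3/2, 3/2)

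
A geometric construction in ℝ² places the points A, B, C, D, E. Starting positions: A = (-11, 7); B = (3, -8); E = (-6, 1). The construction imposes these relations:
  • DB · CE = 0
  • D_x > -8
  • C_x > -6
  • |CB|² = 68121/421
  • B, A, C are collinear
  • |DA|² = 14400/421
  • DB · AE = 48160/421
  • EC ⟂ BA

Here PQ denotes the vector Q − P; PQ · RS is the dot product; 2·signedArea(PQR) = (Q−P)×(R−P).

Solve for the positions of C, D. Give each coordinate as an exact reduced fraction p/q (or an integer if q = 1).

1. C_x = -2391/421  [B, A, C are collinear ∩ EC ⟂ BA]
2. C_y = 547/421  [B, A, C are collinear ∩ EC ⟂ BA]
   → C = (-2391/421, 547/421)
3. D_x = -2951/421  [DB · CE = 0 ∩ DB · AE = 48160/421]
4. D_y = 1147/421  [DB · CE = 0 ∩ DB · AE = 48160/421]
   → D = (-2951/421, 1147/421)

C = (-2391/421, 547/421)
D = (-2951/421, 1147/421)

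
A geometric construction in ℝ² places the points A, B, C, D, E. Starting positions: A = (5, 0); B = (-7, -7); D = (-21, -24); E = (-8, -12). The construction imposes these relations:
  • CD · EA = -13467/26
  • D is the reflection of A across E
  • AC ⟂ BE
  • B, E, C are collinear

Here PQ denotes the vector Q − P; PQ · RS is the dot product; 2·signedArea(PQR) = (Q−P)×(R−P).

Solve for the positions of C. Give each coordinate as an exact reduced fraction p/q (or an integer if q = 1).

C = (-135/26, 53/26)

1. C_x = -135/26  [B, E, C are collinear ∩ AC ⟂ BE]
2. C_y = 53/26  [B, E, C are collinear ∩ AC ⟂ BE]
   → C = (-135/26, 53/26)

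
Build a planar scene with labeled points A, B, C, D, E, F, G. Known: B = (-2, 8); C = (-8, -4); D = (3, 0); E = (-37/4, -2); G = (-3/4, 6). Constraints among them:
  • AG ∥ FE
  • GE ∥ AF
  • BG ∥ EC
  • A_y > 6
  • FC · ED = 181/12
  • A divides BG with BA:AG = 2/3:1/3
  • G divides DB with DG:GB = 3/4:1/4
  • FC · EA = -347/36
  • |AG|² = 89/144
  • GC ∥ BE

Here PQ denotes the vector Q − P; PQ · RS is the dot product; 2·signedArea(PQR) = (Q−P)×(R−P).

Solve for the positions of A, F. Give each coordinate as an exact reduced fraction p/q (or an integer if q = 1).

1. A_x = -7/6  [A divides BG with BA:AG = 2/3:1/3]
2. A_y = 20/3  [A divides BG with BA:AG = 2/3:1/3]
   → A = (-7/6, 20/3)
3. F_x = -29/3  [AG ∥ FE ∩ GE ∥ AF]
4. F_y = -4/3  [AG ∥ FE ∩ GE ∥ AF]
   → F = (-29/3, -4/3)

A = (-7/6, 20/3)
F = (-29/3, -4/3)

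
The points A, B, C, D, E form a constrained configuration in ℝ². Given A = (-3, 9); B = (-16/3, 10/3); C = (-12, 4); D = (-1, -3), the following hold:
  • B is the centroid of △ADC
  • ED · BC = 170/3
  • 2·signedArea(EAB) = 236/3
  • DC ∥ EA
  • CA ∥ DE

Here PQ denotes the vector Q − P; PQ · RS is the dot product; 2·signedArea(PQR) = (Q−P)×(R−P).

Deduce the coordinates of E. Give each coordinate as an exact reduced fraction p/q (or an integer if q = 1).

1. E_x = 8  [DC ∥ EA ∩ CA ∥ DE]
2. E_y = 2  [DC ∥ EA ∩ CA ∥ DE]
   → E = (8, 2)

E = (8, 2)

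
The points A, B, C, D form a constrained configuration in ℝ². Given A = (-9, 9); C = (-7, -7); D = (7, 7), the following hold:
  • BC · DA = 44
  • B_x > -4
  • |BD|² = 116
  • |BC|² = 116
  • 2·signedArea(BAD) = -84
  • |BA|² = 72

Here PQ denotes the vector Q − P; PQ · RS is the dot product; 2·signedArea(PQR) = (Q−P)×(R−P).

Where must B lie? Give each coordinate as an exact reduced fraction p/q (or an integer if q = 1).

1. B_x = -3  [2·signedArea(BAD) = -84 ∩ BC · DA = 44]
2. B_y = 3  [2·signedArea(BAD) = -84 ∩ BC · DA = 44]
   → B = (-3, 3)

B = (-3, 3)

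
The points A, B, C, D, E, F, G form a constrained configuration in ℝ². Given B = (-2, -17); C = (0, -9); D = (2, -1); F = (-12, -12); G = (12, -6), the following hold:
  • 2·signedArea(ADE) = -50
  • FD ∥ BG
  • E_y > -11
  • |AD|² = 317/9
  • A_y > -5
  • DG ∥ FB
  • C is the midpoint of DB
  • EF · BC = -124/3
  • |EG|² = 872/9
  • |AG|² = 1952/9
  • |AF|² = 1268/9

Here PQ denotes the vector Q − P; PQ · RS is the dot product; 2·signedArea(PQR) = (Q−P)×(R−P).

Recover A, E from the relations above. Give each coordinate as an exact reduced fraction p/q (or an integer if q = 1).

A = (-8/3, -14/3)
E = (10/3, -32/3)

1. E_x = 10/3  [line -2·x + -8·y + -236/3 = 0 ∩ |EG|² = 872/9]
2. E_y = -32/3  [line -2·x + -8·y + -236/3 = 0 ∩ |EG|² = 872/9]
   → E = (10/3, -32/3)
3. A_x = -8/3  [line 29/3·x + 4/3·y + 32 = 0 ∩ |AF|² = 1268/9]
4. A_y = -14/3  [line 29/3·x + 4/3·y + 32 = 0 ∩ |AF|² = 1268/9]
   → A = (-8/3, -14/3)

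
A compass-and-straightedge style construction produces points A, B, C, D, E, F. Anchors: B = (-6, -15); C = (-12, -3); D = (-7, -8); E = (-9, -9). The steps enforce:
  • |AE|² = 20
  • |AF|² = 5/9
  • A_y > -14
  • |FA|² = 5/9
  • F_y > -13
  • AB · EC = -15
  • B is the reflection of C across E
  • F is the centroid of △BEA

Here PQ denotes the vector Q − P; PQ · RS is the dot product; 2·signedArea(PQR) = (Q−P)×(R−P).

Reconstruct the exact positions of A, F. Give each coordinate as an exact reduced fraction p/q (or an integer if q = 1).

A = (-7, -13)
F = (-22/3, -37/3)

1. A_x = -7  [line 3·x + -6·y + -57 = 0 ∩ |AE|² = 20]
2. A_y = -13  [line 3·x + -6·y + -57 = 0 ∩ |AE|² = 20]
   → A = (-7, -13)
3. F_x = -22/3  [F is the centroid of △BEA]
4. F_y = -37/3  [F is the centroid of △BEA]
   → F = (-22/3, -37/3)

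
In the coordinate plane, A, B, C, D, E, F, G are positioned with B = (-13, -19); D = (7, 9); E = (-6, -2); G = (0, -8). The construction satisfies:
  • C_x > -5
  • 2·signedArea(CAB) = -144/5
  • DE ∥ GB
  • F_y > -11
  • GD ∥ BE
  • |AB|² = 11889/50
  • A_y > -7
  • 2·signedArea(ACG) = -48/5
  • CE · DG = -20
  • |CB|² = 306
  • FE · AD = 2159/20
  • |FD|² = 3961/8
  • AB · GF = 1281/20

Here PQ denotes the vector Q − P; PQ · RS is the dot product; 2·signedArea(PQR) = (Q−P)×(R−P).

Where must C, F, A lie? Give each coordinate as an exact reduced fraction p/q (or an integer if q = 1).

A = (-37/10, -67/10)
C = (-4, -4)
F = (-13/4, -43/4)

1. C_x = -4  [line 7·x + 17·y + 96 = 0 ∩ |CB|² = 306]
2. C_y = -4  [line 7·x + 17·y + 96 = 0 ∩ |CB|² = 306]
   → C = (-4, -4)
3. A_x = -37/10  [2·signedArea(CAB) = -144/5 ∩ 2·signedArea(ACG) = -48/5]
4. A_y = -67/10  [2·signedArea(CAB) = -144/5 ∩ 2·signedArea(ACG) = -48/5]
   → A = (-37/10, -67/10)
5. F_x = -13/4  [FE · AD = 2159/20 ∩ AB · GF = 1281/20]
6. F_y = -43/4  [FE · AD = 2159/20 ∩ AB · GF = 1281/20]
   → F = (-13/4, -43/4)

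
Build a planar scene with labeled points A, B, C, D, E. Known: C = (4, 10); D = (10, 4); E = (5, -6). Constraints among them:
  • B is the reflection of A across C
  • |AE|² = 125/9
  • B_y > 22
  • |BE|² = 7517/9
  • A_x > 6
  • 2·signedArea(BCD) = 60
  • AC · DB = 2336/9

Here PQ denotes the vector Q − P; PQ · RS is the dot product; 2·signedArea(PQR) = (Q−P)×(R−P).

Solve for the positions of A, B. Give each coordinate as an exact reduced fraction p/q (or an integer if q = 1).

1. B_x = 4/3  [line 6·x + 6·y + -144 = 0 ∩ |BE|² = 7517/9]
2. B_y = 68/3  [line 6·x + 6·y + -144 = 0 ∩ |BE|² = 7517/9]
   → B = (4/3, 68/3)
3. A_x = 20/3  [AC · DB = 2336/9 ∩ B is the reflection of A across C]
4. A_y = -8/3  [AC · DB = 2336/9 ∩ B is the reflection of A across C]
   → A = (20/3, -8/3)

A = (20/3, -8/3)
B = (4/3, 68/3)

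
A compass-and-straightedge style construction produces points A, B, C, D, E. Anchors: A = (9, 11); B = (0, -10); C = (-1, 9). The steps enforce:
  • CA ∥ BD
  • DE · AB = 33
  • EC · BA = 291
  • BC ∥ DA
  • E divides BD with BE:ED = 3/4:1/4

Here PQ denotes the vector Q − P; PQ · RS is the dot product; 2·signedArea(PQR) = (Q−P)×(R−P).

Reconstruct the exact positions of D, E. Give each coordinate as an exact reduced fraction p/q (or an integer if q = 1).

1. D_x = 10  [BC ∥ DA ∩ CA ∥ BD]
2. D_y = -8  [BC ∥ DA ∩ CA ∥ BD]
   → D = (10, -8)
3. E_x = 15/2  [E divides BD with BE:ED = 3/4:1/4]
4. E_y = -17/2  [E divides BD with BE:ED = 3/4:1/4]
   → E = (15/2, -17/2)

D = (10, -8)
E = (15/2, -17/2)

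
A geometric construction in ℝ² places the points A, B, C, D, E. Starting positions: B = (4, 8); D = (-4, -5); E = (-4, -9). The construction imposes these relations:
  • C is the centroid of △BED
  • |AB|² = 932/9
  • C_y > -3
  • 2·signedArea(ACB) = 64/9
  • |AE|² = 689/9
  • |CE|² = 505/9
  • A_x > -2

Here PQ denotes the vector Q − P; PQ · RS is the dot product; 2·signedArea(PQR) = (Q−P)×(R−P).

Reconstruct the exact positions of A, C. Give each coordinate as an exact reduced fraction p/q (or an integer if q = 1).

1. C_x = -4/3  [C is the centroid of △BED]
2. C_y = -2  [C is the centroid of △BED]
   → C = (-4/3, -2)
3. A_x = -4/3  [line -10·x + 16/3·y + -88/9 = 0 ∩ |AE|² = 689/9]
4. A_y = -2/3  [line -10·x + 16/3·y + -88/9 = 0 ∩ |AE|² = 689/9]
   → A = (-4/3, -2/3)

A = (-4/3, -2/3)
C = (-4/3, -2)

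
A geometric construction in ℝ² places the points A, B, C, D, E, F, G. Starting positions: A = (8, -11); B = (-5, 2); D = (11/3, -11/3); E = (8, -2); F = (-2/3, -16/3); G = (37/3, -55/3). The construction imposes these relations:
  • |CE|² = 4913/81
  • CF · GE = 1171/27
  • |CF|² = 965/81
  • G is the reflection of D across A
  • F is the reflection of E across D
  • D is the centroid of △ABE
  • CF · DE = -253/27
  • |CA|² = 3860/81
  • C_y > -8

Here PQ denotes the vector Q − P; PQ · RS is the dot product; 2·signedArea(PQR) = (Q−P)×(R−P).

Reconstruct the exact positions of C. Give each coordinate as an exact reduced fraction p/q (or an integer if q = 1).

C = (20/9, -65/9)

1. C_x = 20/9  [CF · GE = 1171/27 ∩ CF · DE = -253/27]
2. C_y = -65/9  [CF · GE = 1171/27 ∩ CF · DE = -253/27]
   → C = (20/9, -65/9)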